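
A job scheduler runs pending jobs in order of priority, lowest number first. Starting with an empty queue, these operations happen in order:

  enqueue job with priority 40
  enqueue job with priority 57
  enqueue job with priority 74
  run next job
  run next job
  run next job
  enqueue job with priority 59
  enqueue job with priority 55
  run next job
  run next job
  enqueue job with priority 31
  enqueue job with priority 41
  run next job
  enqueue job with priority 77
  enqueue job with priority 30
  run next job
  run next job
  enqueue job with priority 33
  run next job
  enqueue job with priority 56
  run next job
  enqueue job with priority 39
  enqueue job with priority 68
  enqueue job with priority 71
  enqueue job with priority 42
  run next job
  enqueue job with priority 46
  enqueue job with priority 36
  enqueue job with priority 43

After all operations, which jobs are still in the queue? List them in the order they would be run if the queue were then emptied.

insert 40 → {40}
insert 57 → {40, 57}
insert 74 → {40, 57, 74}
run next job → 40; now {57, 74}
run next job → 57; now {74}
run next job → 74; now {}
insert 59 → {59}
insert 55 → {55, 59}
run next job → 55; now {59}
run next job → 59; now {}
insert 31 → {31}
insert 41 → {31, 41}
run next job → 31; now {41}
insert 77 → {41, 77}
insert 30 → {30, 41, 77}
run next job → 30; now {41, 77}
run next job → 41; now {77}
insert 33 → {33, 77}
run next job → 33; now {77}
insert 56 → {56, 77}
run next job → 56; now {77}
insert 39 → {39, 77}
insert 68 → {39, 68, 77}
insert 71 → {39, 68, 71, 77}
insert 42 → {39, 42, 68, 71, 77}
run next job → 39; now {42, 68, 71, 77}
insert 46 → {42, 46, 68, 71, 77}
insert 36 → {36, 42, 46, 68, 71, 77}
insert 43 → {36, 42, 43, 46, 68, 71, 77}

[36, 42, 43, 46, 68, 71, 77]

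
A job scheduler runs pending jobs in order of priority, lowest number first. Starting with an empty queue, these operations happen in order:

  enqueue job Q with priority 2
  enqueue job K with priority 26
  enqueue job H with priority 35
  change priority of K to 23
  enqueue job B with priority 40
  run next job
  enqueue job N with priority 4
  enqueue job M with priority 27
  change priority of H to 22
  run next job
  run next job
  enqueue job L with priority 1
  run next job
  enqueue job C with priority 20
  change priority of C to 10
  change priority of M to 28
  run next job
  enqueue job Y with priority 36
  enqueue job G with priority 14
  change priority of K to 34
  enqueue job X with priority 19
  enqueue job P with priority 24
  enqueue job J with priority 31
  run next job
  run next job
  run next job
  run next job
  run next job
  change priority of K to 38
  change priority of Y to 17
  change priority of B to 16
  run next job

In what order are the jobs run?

Q → N → H → L → C → G → X → P → M → J → B

add Q (priority 2) → {Q:2}
add K (priority 26) → {Q:2, K:26}
add H (priority 35) → {Q:2, K:26, H:35}
update K to priority 23 → {Q:2, K:23, H:35}
add B (priority 40) → {Q:2, K:23, H:35, B:40}
run next job → Q; now {K:23, H:35, B:40}
add N (priority 4) → {N:4, K:23, H:35, B:40}
add M (priority 27) → {N:4, K:23, M:27, H:35, B:40}
update H to priority 22 → {N:4, H:22, K:23, M:27, B:40}
run next job → N; now {H:22, K:23, M:27, B:40}
run next job → H; now {K:23, M:27, B:40}
add L (priority 1) → {L:1, K:23, M:27, B:40}
run next job → L; now {K:23, M:27, B:40}
add C (priority 20) → {C:20, K:23, M:27, B:40}
update C to priority 10 → {C:10, K:23, M:27, B:40}
update M to priority 28 → {C:10, K:23, M:28, B:40}
run next job → C; now {K:23, M:28, B:40}
add Y (priority 36) → {K:23, M:28, Y:36, B:40}
add G (priority 14) → {G:14, K:23, M:28, Y:36, B:40}
update K to priority 34 → {G:14, M:28, K:34, Y:36, B:40}
add X (priority 19) → {G:14, X:19, M:28, K:34, Y:36, B:40}
add P (priority 24) → {G:14, X:19, P:24, M:28, K:34, Y:36, B:40}
add J (priority 31) → {G:14, X:19, P:24, M:28, J:31, K:34, Y:36, B:40}
run next job → G; now {X:19, P:24, M:28, J:31, K:34, Y:36, B:40}
run next job → X; now {P:24, M:28, J:31, K:34, Y:36, B:40}
run next job → P; now {M:28, J:31, K:34, Y:36, B:40}
run next job → M; now {J:31, K:34, Y:36, B:40}
run next job → J; now {K:34, Y:36, B:40}
update K to priority 38 → {Y:36, K:38, B:40}
update Y to priority 17 → {Y:17, K:38, B:40}
update B to priority 16 → {B:16, Y:17, K:38}
run next job → B; now {Y:17, K:38}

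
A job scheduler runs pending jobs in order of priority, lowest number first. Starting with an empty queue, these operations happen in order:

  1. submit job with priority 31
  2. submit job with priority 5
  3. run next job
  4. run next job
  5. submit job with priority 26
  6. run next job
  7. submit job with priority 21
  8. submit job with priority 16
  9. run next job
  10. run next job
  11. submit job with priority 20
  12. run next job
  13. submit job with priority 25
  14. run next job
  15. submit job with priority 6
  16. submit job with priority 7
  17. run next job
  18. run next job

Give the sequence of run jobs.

insert 31 → {31}
insert 5 → {5, 31}
run next job → 5; now {31}
run next job → 31; now {}
insert 26 → {26}
run next job → 26; now {}
insert 21 → {21}
insert 16 → {16, 21}
run next job → 16; now {21}
run next job → 21; now {}
insert 20 → {20}
run next job → 20; now {}
insert 25 → {25}
run next job → 25; now {}
insert 6 → {6}
insert 7 → {6, 7}
run next job → 6; now {7}
run next job → 7; now {}

5, 31, 26, 16, 21, 20, 25, 6, 7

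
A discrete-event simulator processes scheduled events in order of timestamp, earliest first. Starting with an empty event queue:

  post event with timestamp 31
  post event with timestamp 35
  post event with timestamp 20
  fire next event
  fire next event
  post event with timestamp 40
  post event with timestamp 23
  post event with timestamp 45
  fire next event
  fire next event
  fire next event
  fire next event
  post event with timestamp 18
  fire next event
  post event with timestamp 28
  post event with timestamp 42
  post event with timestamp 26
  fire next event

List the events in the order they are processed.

insert 31 → {31}
insert 35 → {31, 35}
insert 20 → {20, 31, 35}
fire next event → 20; now {31, 35}
fire next event → 31; now {35}
insert 40 → {35, 40}
insert 23 → {23, 35, 40}
insert 45 → {23, 35, 40, 45}
fire next event → 23; now {35, 40, 45}
fire next event → 35; now {40, 45}
fire next event → 40; now {45}
fire next event → 45; now {}
insert 18 → {18}
fire next event → 18; now {}
insert 28 → {28}
insert 42 → {28, 42}
insert 26 → {26, 28, 42}
fire next event → 26; now {28, 42}

20 → 31 → 23 → 35 → 40 → 45 → 18 → 26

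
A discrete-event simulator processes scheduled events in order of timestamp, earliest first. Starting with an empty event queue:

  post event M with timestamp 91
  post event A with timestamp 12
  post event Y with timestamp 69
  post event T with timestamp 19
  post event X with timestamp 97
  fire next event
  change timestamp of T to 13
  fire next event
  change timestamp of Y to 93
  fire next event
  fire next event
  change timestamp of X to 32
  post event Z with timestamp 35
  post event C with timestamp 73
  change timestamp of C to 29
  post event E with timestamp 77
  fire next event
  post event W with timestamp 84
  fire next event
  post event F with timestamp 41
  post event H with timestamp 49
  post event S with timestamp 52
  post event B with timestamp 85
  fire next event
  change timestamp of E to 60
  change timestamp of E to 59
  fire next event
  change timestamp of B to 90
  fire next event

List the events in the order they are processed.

add M (timestamp 91) → {M:91}
add A (timestamp 12) → {A:12, M:91}
add Y (timestamp 69) → {A:12, Y:69, M:91}
add T (timestamp 19) → {A:12, T:19, Y:69, M:91}
add X (timestamp 97) → {A:12, T:19, Y:69, M:91, X:97}
fire next event → A; now {T:19, Y:69, M:91, X:97}
update T to timestamp 13 → {T:13, Y:69, M:91, X:97}
fire next event → T; now {Y:69, M:91, X:97}
update Y to timestamp 93 → {M:91, Y:93, X:97}
fire next event → M; now {Y:93, X:97}
fire next event → Y; now {X:97}
update X to timestamp 32 → {X:32}
add Z (timestamp 35) → {X:32, Z:35}
add C (timestamp 73) → {X:32, Z:35, C:73}
update C to timestamp 29 → {C:29, X:32, Z:35}
add E (timestamp 77) → {C:29, X:32, Z:35, E:77}
fire next event → C; now {X:32, Z:35, E:77}
add W (timestamp 84) → {X:32, Z:35, E:77, W:84}
fire next event → X; now {Z:35, E:77, W:84}
add F (timestamp 41) → {Z:35, F:41, E:77, W:84}
add H (timestamp 49) → {Z:35, F:41, H:49, E:77, W:84}
add S (timestamp 52) → {Z:35, F:41, H:49, S:52, E:77, W:84}
add B (timestamp 85) → {Z:35, F:41, H:49, S:52, E:77, W:84, B:85}
fire next event → Z; now {F:41, H:49, S:52, E:77, W:84, B:85}
update E to timestamp 60 → {F:41, H:49, S:52, E:60, W:84, B:85}
update E to timestamp 59 → {F:41, H:49, S:52, E:59, W:84, B:85}
fire next event → F; now {H:49, S:52, E:59, W:84, B:85}
update B to timestamp 90 → {H:49, S:52, E:59, W:84, B:90}
fire next event → H; now {S:52, E:59, W:84, B:90}

[A, T, M, Y, C, X, Z, F, H]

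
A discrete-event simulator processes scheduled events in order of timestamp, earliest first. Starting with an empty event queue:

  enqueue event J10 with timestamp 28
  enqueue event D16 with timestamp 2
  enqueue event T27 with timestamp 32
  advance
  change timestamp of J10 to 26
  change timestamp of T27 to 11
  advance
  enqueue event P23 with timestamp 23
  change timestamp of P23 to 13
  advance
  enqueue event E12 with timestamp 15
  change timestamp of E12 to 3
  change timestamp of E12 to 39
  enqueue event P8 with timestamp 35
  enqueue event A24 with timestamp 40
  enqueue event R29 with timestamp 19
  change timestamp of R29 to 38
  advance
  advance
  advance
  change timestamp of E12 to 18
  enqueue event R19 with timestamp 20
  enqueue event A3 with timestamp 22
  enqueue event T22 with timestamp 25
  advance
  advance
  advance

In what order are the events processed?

add J10 (timestamp 28) → {J10:28}
add D16 (timestamp 2) → {D16:2, J10:28}
add T27 (timestamp 32) → {D16:2, J10:28, T27:32}
advance → D16; now {J10:28, T27:32}
update J10 to timestamp 26 → {J10:26, T27:32}
update T27 to timestamp 11 → {T27:11, J10:26}
advance → T27; now {J10:26}
add P23 (timestamp 23) → {P23:23, J10:26}
update P23 to timestamp 13 → {P23:13, J10:26}
advance → P23; now {J10:26}
add E12 (timestamp 15) → {E12:15, J10:26}
update E12 to timestamp 3 → {E12:3, J10:26}
update E12 to timestamp 39 → {J10:26, E12:39}
add P8 (timestamp 35) → {J10:26, P8:35, E12:39}
add A24 (timestamp 40) → {J10:26, P8:35, E12:39, A24:40}
add R29 (timestamp 19) → {R29:19, J10:26, P8:35, E12:39, A24:40}
update R29 to timestamp 38 → {J10:26, P8:35, R29:38, E12:39, A24:40}
advance → J10; now {P8:35, R29:38, E12:39, A24:40}
advance → P8; now {R29:38, E12:39, A24:40}
advance → R29; now {E12:39, A24:40}
update E12 to timestamp 18 → {E12:18, A24:40}
add R19 (timestamp 20) → {E12:18, R19:20, A24:40}
add A3 (timestamp 22) → {E12:18, R19:20, A3:22, A24:40}
add T22 (timestamp 25) → {E12:18, R19:20, A3:22, T22:25, A24:40}
advance → E12; now {R19:20, A3:22, T22:25, A24:40}
advance → R19; now {A3:22, T22:25, A24:40}
advance → A3; now {T22:25, A24:40}

D16, T27, P23, J10, P8, R29, E12, R19, A3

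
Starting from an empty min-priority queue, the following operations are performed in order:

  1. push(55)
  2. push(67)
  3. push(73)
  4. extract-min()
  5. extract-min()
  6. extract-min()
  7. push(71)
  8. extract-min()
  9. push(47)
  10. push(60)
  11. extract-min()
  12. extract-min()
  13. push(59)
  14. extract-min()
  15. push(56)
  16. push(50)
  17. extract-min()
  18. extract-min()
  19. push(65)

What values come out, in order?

55, 67, 73, 71, 47, 60, 59, 50, 56

insert 55 → {55}
insert 67 → {55, 67}
insert 73 → {55, 67, 73}
extract-min → 55; now {67, 73}
extract-min → 67; now {73}
extract-min → 73; now {}
insert 71 → {71}
extract-min → 71; now {}
insert 47 → {47}
insert 60 → {47, 60}
extract-min → 47; now {60}
extract-min → 60; now {}
insert 59 → {59}
extract-min → 59; now {}
insert 56 → {56}
insert 50 → {50, 56}
extract-min → 50; now {56}
extract-min → 56; now {}
insert 65 → {65}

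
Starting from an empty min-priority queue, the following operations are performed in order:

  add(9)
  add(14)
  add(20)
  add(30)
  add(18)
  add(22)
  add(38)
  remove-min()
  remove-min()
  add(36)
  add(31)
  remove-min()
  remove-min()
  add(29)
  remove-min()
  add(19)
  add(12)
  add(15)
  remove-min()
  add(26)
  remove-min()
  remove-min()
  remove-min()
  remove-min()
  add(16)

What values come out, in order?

insert 9 → {9}
insert 14 → {9, 14}
insert 20 → {9, 14, 20}
insert 30 → {9, 14, 20, 30}
insert 18 → {9, 14, 18, 20, 30}
insert 22 → {9, 14, 18, 20, 22, 30}
insert 38 → {9, 14, 18, 20, 22, 30, 38}
remove-min → 9; now {14, 18, 20, 22, 30, 38}
remove-min → 14; now {18, 20, 22, 30, 38}
insert 36 → {18, 20, 22, 30, 36, 38}
insert 31 → {18, 20, 22, 30, 31, 36, 38}
remove-min → 18; now {20, 22, 30, 31, 36, 38}
remove-min → 20; now {22, 30, 31, 36, 38}
insert 29 → {22, 29, 30, 31, 36, 38}
remove-min → 22; now {29, 30, 31, 36, 38}
insert 19 → {19, 29, 30, 31, 36, 38}
insert 12 → {12, 19, 29, 30, 31, 36, 38}
insert 15 → {12, 15, 19, 29, 30, 31, 36, 38}
remove-min → 12; now {15, 19, 29, 30, 31, 36, 38}
insert 26 → {15, 19, 26, 29, 30, 31, 36, 38}
remove-min → 15; now {19, 26, 29, 30, 31, 36, 38}
remove-min → 19; now {26, 29, 30, 31, 36, 38}
remove-min → 26; now {29, 30, 31, 36, 38}
remove-min → 29; now {30, 31, 36, 38}
insert 16 → {16, 30, 31, 36, 38}

9 → 14 → 18 → 20 → 22 → 12 → 15 → 19 → 26 → 29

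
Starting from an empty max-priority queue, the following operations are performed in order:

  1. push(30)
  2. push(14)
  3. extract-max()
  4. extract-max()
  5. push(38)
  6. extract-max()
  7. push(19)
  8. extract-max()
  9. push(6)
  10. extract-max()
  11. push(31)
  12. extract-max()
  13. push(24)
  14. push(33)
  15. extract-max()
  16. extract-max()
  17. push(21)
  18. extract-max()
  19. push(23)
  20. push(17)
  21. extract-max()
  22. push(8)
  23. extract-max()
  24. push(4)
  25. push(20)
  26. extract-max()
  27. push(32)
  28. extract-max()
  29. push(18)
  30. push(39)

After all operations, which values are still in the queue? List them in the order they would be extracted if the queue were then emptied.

39 → 18 → 8 → 4

insert 30 → {30}
insert 14 → {30, 14}
extract-max → 30; now {14}
extract-max → 14; now {}
insert 38 → {38}
extract-max → 38; now {}
insert 19 → {19}
extract-max → 19; now {}
insert 6 → {6}
extract-max → 6; now {}
insert 31 → {31}
extract-max → 31; now {}
insert 24 → {24}
insert 33 → {33, 24}
extract-max → 33; now {24}
extract-max → 24; now {}
insert 21 → {21}
extract-max → 21; now {}
insert 23 → {23}
insert 17 → {23, 17}
extract-max → 23; now {17}
insert 8 → {17, 8}
extract-max → 17; now {8}
insert 4 → {8, 4}
insert 20 → {20, 8, 4}
extract-max → 20; now {8, 4}
insert 32 → {32, 8, 4}
extract-max → 32; now {8, 4}
insert 18 → {18, 8, 4}
insert 39 → {39, 18, 8, 4}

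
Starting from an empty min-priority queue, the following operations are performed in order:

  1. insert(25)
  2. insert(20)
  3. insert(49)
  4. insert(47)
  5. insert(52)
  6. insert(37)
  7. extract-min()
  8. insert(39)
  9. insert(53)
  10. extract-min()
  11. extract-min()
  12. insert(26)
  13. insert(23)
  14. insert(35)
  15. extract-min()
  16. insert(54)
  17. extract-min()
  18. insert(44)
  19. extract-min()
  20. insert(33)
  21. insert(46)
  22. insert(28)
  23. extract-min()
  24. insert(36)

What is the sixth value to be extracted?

insert 25 → {25}
insert 20 → {20, 25}
insert 49 → {20, 25, 49}
insert 47 → {20, 25, 47, 49}
insert 52 → {20, 25, 47, 49, 52}
insert 37 → {20, 25, 37, 47, 49, 52}
extract-min → 20; now {25, 37, 47, 49, 52}
insert 39 → {25, 37, 39, 47, 49, 52}
insert 53 → {25, 37, 39, 47, 49, 52, 53}
extract-min → 25; now {37, 39, 47, 49, 52, 53}
extract-min → 37; now {39, 47, 49, 52, 53}
insert 26 → {26, 39, 47, 49, 52, 53}
insert 23 → {23, 26, 39, 47, 49, 52, 53}
insert 35 → {23, 26, 35, 39, 47, 49, 52, 53}
extract-min → 23; now {26, 35, 39, 47, 49, 52, 53}
insert 54 → {26, 35, 39, 47, 49, 52, 53, 54}
extract-min → 26; now {35, 39, 47, 49, 52, 53, 54}
insert 44 → {35, 39, 44, 47, 49, 52, 53, 54}
extract-min → 35; now {39, 44, 47, 49, 52, 53, 54}
insert 33 → {33, 39, 44, 47, 49, 52, 53, 54}
insert 46 → {33, 39, 44, 46, 47, 49, 52, 53, 54}
insert 28 → {28, 33, 39, 44, 46, 47, 49, 52, 53, 54}
extract-min → 28; now {33, 39, 44, 46, 47, 49, 52, 53, 54}
insert 36 → {33, 36, 39, 44, 46, 47, 49, 52, 53, 54}

35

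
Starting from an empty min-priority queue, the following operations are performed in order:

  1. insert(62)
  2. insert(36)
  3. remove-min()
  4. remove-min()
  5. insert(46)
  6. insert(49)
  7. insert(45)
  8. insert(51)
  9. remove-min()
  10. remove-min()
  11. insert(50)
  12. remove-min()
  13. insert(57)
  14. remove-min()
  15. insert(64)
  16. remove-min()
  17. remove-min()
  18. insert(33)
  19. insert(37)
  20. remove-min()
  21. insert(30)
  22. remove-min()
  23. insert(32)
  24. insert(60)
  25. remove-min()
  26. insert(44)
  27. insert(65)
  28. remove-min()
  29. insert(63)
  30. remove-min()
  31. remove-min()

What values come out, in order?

[36, 62, 45, 46, 49, 50, 51, 57, 33, 30, 32, 37, 44, 60]

insert 62 → {62}
insert 36 → {36, 62}
remove-min → 36; now {62}
remove-min → 62; now {}
insert 46 → {46}
insert 49 → {46, 49}
insert 45 → {45, 46, 49}
insert 51 → {45, 46, 49, 51}
remove-min → 45; now {46, 49, 51}
remove-min → 46; now {49, 51}
insert 50 → {49, 50, 51}
remove-min → 49; now {50, 51}
insert 57 → {50, 51, 57}
remove-min → 50; now {51, 57}
insert 64 → {51, 57, 64}
remove-min → 51; now {57, 64}
remove-min → 57; now {64}
insert 33 → {33, 64}
insert 37 → {33, 37, 64}
remove-min → 33; now {37, 64}
insert 30 → {30, 37, 64}
remove-min → 30; now {37, 64}
insert 32 → {32, 37, 64}
insert 60 → {32, 37, 60, 64}
remove-min → 32; now {37, 60, 64}
insert 44 → {37, 44, 60, 64}
insert 65 → {37, 44, 60, 64, 65}
remove-min → 37; now {44, 60, 64, 65}
insert 63 → {44, 60, 63, 64, 65}
remove-min → 44; now {60, 63, 64, 65}
remove-min → 60; now {63, 64, 65}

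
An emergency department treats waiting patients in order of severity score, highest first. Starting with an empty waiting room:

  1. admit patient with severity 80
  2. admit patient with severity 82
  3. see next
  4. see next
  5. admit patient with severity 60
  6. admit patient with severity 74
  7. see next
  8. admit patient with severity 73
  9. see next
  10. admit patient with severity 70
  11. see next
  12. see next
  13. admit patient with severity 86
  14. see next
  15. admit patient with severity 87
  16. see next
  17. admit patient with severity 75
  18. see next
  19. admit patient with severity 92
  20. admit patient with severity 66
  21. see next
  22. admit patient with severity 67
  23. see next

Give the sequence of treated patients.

insert 80 → {80}
insert 82 → {82, 80}
see next → 82; now {80}
see next → 80; now {}
insert 60 → {60}
insert 74 → {74, 60}
see next → 74; now {60}
insert 73 → {73, 60}
see next → 73; now {60}
insert 70 → {70, 60}
see next → 70; now {60}
see next → 60; now {}
insert 86 → {86}
see next → 86; now {}
insert 87 → {87}
see next → 87; now {}
insert 75 → {75}
see next → 75; now {}
insert 92 → {92}
insert 66 → {92, 66}
see next → 92; now {66}
insert 67 → {67, 66}
see next → 67; now {66}

82, 80, 74, 73, 70, 60, 86, 87, 75, 92, 67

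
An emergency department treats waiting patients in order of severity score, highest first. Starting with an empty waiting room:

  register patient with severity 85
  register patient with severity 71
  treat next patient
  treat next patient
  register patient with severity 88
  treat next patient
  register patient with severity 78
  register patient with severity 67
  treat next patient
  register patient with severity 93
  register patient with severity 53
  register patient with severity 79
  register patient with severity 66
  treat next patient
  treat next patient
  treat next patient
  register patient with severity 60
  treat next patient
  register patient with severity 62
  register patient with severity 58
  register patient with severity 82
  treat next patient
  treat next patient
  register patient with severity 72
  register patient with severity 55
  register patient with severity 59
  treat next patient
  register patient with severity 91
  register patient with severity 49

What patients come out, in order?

85 → 71 → 88 → 78 → 93 → 79 → 67 → 66 → 82 → 62 → 72

insert 85 → {85}
insert 71 → {85, 71}
treat next patient → 85; now {71}
treat next patient → 71; now {}
insert 88 → {88}
treat next patient → 88; now {}
insert 78 → {78}
insert 67 → {78, 67}
treat next patient → 78; now {67}
insert 93 → {93, 67}
insert 53 → {93, 67, 53}
insert 79 → {93, 79, 67, 53}
insert 66 → {93, 79, 67, 66, 53}
treat next patient → 93; now {79, 67, 66, 53}
treat next patient → 79; now {67, 66, 53}
treat next patient → 67; now {66, 53}
insert 60 → {66, 60, 53}
treat next patient → 66; now {60, 53}
insert 62 → {62, 60, 53}
insert 58 → {62, 60, 58, 53}
insert 82 → {82, 62, 60, 58, 53}
treat next patient → 82; now {62, 60, 58, 53}
treat next patient → 62; now {60, 58, 53}
insert 72 → {72, 60, 58, 53}
insert 55 → {72, 60, 58, 55, 53}
insert 59 → {72, 60, 59, 58, 55, 53}
treat next patient → 72; now {60, 59, 58, 55, 53}
insert 91 → {91, 60, 59, 58, 55, 53}
insert 49 → {91, 60, 59, 58, 55, 53, 49}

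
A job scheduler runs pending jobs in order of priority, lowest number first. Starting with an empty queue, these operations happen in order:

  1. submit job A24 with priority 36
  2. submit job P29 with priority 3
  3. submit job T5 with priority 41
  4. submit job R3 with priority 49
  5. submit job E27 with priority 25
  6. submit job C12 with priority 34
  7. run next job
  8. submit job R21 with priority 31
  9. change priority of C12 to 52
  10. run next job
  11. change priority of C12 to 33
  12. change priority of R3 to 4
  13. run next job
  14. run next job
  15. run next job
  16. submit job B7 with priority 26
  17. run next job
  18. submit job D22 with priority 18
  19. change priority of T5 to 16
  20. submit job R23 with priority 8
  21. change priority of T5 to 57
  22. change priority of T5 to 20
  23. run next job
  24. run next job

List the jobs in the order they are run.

add A24 (priority 36) → {A24:36}
add P29 (priority 3) → {P29:3, A24:36}
add T5 (priority 41) → {P29:3, A24:36, T5:41}
add R3 (priority 49) → {P29:3, A24:36, T5:41, R3:49}
add E27 (priority 25) → {P29:3, E27:25, A24:36, T5:41, R3:49}
add C12 (priority 34) → {P29:3, E27:25, C12:34, A24:36, T5:41, R3:49}
run next job → P29; now {E27:25, C12:34, A24:36, T5:41, R3:49}
add R21 (priority 31) → {E27:25, R21:31, C12:34, A24:36, T5:41, R3:49}
update C12 to priority 52 → {E27:25, R21:31, A24:36, T5:41, R3:49, C12:52}
run next job → E27; now {R21:31, A24:36, T5:41, R3:49, C12:52}
update C12 to priority 33 → {R21:31, C12:33, A24:36, T5:41, R3:49}
update R3 to priority 4 → {R3:4, R21:31, C12:33, A24:36, T5:41}
run next job → R3; now {R21:31, C12:33, A24:36, T5:41}
run next job → R21; now {C12:33, A24:36, T5:41}
run next job → C12; now {A24:36, T5:41}
add B7 (priority 26) → {B7:26, A24:36, T5:41}
run next job → B7; now {A24:36, T5:41}
add D22 (priority 18) → {D22:18, A24:36, T5:41}
update T5 to priority 16 → {T5:16, D22:18, A24:36}
add R23 (priority 8) → {R23:8, T5:16, D22:18, A24:36}
update T5 to priority 57 → {R23:8, D22:18, A24:36, T5:57}
update T5 to priority 20 → {R23:8, D22:18, T5:20, A24:36}
run next job → R23; now {D22:18, T5:20, A24:36}
run next job → D22; now {T5:20, A24:36}

P29, E27, R3, R21, C12, B7, R23, D22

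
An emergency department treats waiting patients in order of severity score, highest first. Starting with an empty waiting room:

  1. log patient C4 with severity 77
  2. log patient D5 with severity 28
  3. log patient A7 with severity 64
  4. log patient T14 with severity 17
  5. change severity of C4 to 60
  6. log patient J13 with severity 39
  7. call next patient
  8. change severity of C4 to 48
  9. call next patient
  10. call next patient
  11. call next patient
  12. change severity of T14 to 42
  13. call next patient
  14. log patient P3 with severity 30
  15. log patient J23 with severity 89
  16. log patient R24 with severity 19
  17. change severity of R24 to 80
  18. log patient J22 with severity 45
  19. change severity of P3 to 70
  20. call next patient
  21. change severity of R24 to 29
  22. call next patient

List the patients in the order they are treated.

A7, C4, J13, D5, T14, J23, P3

add C4 (severity 77) → {C4:77}
add D5 (severity 28) → {C4:77, D5:28}
add A7 (severity 64) → {C4:77, A7:64, D5:28}
add T14 (severity 17) → {C4:77, A7:64, D5:28, T14:17}
update C4 to severity 60 → {A7:64, C4:60, D5:28, T14:17}
add J13 (severity 39) → {A7:64, C4:60, J13:39, D5:28, T14:17}
call next patient → A7; now {C4:60, J13:39, D5:28, T14:17}
update C4 to severity 48 → {C4:48, J13:39, D5:28, T14:17}
call next patient → C4; now {J13:39, D5:28, T14:17}
call next patient → J13; now {D5:28, T14:17}
call next patient → D5; now {T14:17}
update T14 to severity 42 → {T14:42}
call next patient → T14; now {}
add P3 (severity 30) → {P3:30}
add J23 (severity 89) → {J23:89, P3:30}
add R24 (severity 19) → {J23:89, P3:30, R24:19}
update R24 to severity 80 → {J23:89, R24:80, P3:30}
add J22 (severity 45) → {J23:89, R24:80, J22:45, P3:30}
update P3 to severity 70 → {J23:89, R24:80, P3:70, J22:45}
call next patient → J23; now {R24:80, P3:70, J22:45}
update R24 to severity 29 → {P3:70, J22:45, R24:29}
call next patient → P3; now {J22:45, R24:29}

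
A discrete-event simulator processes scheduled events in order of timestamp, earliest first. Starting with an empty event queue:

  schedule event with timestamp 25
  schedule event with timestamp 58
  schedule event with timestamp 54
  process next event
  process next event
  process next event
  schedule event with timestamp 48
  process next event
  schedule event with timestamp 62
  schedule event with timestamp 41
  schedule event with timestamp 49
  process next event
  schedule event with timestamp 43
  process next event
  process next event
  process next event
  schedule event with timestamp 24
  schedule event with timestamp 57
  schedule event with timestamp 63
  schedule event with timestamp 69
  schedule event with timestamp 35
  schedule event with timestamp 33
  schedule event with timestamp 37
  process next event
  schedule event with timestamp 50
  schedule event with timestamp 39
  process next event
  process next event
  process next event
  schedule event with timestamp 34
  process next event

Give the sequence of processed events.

25, 54, 58, 48, 41, 43, 49, 62, 24, 33, 35, 37, 34

insert 25 → {25}
insert 58 → {25, 58}
insert 54 → {25, 54, 58}
process next event → 25; now {54, 58}
process next event → 54; now {58}
process next event → 58; now {}
insert 48 → {48}
process next event → 48; now {}
insert 62 → {62}
insert 41 → {41, 62}
insert 49 → {41, 49, 62}
process next event → 41; now {49, 62}
insert 43 → {43, 49, 62}
process next event → 43; now {49, 62}
process next event → 49; now {62}
process next event → 62; now {}
insert 24 → {24}
insert 57 → {24, 57}
insert 63 → {24, 57, 63}
insert 69 → {24, 57, 63, 69}
insert 35 → {24, 35, 57, 63, 69}
insert 33 → {24, 33, 35, 57, 63, 69}
insert 37 → {24, 33, 35, 37, 57, 63, 69}
process next event → 24; now {33, 35, 37, 57, 63, 69}
insert 50 → {33, 35, 37, 50, 57, 63, 69}
insert 39 → {33, 35, 37, 39, 50, 57, 63, 69}
process next event → 33; now {35, 37, 39, 50, 57, 63, 69}
process next event → 35; now {37, 39, 50, 57, 63, 69}
process next event → 37; now {39, 50, 57, 63, 69}
insert 34 → {34, 39, 50, 57, 63, 69}
process next event → 34; now {39, 50, 57, 63, 69}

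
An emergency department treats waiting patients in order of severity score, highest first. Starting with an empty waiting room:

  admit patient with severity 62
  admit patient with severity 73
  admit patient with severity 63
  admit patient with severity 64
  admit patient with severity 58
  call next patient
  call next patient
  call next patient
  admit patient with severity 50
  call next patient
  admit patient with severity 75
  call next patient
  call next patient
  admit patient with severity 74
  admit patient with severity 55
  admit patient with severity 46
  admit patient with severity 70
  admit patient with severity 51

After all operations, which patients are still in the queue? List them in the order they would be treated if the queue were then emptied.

insert 62 → {62}
insert 73 → {73, 62}
insert 63 → {73, 63, 62}
insert 64 → {73, 64, 63, 62}
insert 58 → {73, 64, 63, 62, 58}
call next patient → 73; now {64, 63, 62, 58}
call next patient → 64; now {63, 62, 58}
call next patient → 63; now {62, 58}
insert 50 → {62, 58, 50}
call next patient → 62; now {58, 50}
insert 75 → {75, 58, 50}
call next patient → 75; now {58, 50}
call next patient → 58; now {50}
insert 74 → {74, 50}
insert 55 → {74, 55, 50}
insert 46 → {74, 55, 50, 46}
insert 70 → {74, 70, 55, 50, 46}
insert 51 → {74, 70, 55, 51, 50, 46}

74, 70, 55, 51, 50, 46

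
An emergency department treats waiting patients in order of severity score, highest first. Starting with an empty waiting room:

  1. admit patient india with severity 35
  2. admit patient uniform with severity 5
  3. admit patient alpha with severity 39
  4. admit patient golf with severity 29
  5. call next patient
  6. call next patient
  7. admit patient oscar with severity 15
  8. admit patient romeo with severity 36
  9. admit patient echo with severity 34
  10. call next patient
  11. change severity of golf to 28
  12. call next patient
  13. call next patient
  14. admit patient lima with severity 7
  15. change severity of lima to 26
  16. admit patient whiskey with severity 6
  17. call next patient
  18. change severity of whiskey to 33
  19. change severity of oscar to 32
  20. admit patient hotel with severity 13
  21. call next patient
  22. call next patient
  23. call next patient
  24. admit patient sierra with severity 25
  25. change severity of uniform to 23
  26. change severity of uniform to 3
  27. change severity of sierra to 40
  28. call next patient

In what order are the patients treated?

alpha, india, romeo, echo, golf, lima, whiskey, oscar, hotel, sierra

add india (severity 35) → {india:35}
add uniform (severity 5) → {india:35, uniform:5}
add alpha (severity 39) → {alpha:39, india:35, uniform:5}
add golf (severity 29) → {alpha:39, india:35, golf:29, uniform:5}
call next patient → alpha; now {india:35, golf:29, uniform:5}
call next patient → india; now {golf:29, uniform:5}
add oscar (severity 15) → {golf:29, oscar:15, uniform:5}
add romeo (severity 36) → {romeo:36, golf:29, oscar:15, uniform:5}
add echo (severity 34) → {romeo:36, echo:34, golf:29, oscar:15, uniform:5}
call next patient → romeo; now {echo:34, golf:29, oscar:15, uniform:5}
update golf to severity 28 → {echo:34, golf:28, oscar:15, uniform:5}
call next patient → echo; now {golf:28, oscar:15, uniform:5}
call next patient → golf; now {oscar:15, uniform:5}
add lima (severity 7) → {oscar:15, lima:7, uniform:5}
update lima to severity 26 → {lima:26, oscar:15, uniform:5}
add whiskey (severity 6) → {lima:26, oscar:15, whiskey:6, uniform:5}
call next patient → lima; now {oscar:15, whiskey:6, uniform:5}
update whiskey to severity 33 → {whiskey:33, oscar:15, uniform:5}
update oscar to severity 32 → {whiskey:33, oscar:32, uniform:5}
add hotel (severity 13) → {whiskey:33, oscar:32, hotel:13, uniform:5}
call next patient → whiskey; now {oscar:32, hotel:13, uniform:5}
call next patient → oscar; now {hotel:13, uniform:5}
call next patient → hotel; now {uniform:5}
add sierra (severity 25) → {sierra:25, uniform:5}
update uniform to severity 23 → {sierra:25, uniform:23}
update uniform to severity 3 → {sierra:25, uniform:3}
update sierra to severity 40 → {sierra:40, uniform:3}
call next patient → sierra; now {uniform:3}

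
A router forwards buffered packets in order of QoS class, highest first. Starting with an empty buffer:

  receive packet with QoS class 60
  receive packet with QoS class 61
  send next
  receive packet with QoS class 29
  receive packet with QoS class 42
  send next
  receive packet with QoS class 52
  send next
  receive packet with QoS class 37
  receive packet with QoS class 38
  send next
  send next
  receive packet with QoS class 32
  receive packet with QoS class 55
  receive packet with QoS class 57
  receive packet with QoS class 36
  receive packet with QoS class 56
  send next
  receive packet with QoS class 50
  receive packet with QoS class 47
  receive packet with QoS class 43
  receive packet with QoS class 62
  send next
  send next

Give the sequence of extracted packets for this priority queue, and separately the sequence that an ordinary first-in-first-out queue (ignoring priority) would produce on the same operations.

insert 60 → {60}
insert 61 → {61, 60}
send next → 61; now {60}
insert 29 → {60, 29}
insert 42 → {60, 42, 29}
send next → 60; now {42, 29}
insert 52 → {52, 42, 29}
send next → 52; now {42, 29}
insert 37 → {42, 37, 29}
insert 38 → {42, 38, 37, 29}
send next → 42; now {38, 37, 29}
send next → 38; now {37, 29}
insert 32 → {37, 32, 29}
insert 55 → {55, 37, 32, 29}
insert 57 → {57, 55, 37, 32, 29}
insert 36 → {57, 55, 37, 36, 32, 29}
insert 56 → {57, 56, 55, 37, 36, 32, 29}
send next → 57; now {56, 55, 37, 36, 32, 29}
insert 50 → {56, 55, 50, 37, 36, 32, 29}
insert 47 → {56, 55, 50, 47, 37, 36, 32, 29}
insert 43 → {56, 55, 50, 47, 43, 37, 36, 32, 29}
insert 62 → {62, 56, 55, 50, 47, 43, 37, 36, 32, 29}
send next → 62; now {56, 55, 50, 47, 43, 37, 36, 32, 29}
send next → 56; now {55, 50, 47, 43, 37, 36, 32, 29}

priority queue: [61, 60, 52, 42, 38, 57, 62, 56]; FIFO queue: [60, 61, 29, 42, 52, 37, 38, 32]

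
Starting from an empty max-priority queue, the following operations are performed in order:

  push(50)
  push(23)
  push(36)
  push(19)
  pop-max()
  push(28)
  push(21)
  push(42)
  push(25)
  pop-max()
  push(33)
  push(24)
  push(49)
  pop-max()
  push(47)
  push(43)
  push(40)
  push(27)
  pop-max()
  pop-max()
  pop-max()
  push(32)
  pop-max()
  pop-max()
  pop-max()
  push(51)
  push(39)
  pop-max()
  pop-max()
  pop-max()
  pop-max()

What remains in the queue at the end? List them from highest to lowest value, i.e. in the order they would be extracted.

25, 24, 23, 21, 19

insert 50 → {50}
insert 23 → {50, 23}
insert 36 → {50, 36, 23}
insert 19 → {50, 36, 23, 19}
pop-max → 50; now {36, 23, 19}
insert 28 → {36, 28, 23, 19}
insert 21 → {36, 28, 23, 21, 19}
insert 42 → {42, 36, 28, 23, 21, 19}
insert 25 → {42, 36, 28, 25, 23, 21, 19}
pop-max → 42; now {36, 28, 25, 23, 21, 19}
insert 33 → {36, 33, 28, 25, 23, 21, 19}
insert 24 → {36, 33, 28, 25, 24, 23, 21, 19}
insert 49 → {49, 36, 33, 28, 25, 24, 23, 21, 19}
pop-max → 49; now {36, 33, 28, 25, 24, 23, 21, 19}
insert 47 → {47, 36, 33, 28, 25, 24, 23, 21, 19}
insert 43 → {47, 43, 36, 33, 28, 25, 24, 23, 21, 19}
insert 40 → {47, 43, 40, 36, 33, 28, 25, 24, 23, 21, 19}
insert 27 → {47, 43, 40, 36, 33, 28, 27, 25, 24, 23, 21, 19}
pop-max → 47; now {43, 40, 36, 33, 28, 27, 25, 24, 23, 21, 19}
pop-max → 43; now {40, 36, 33, 28, 27, 25, 24, 23, 21, 19}
pop-max → 40; now {36, 33, 28, 27, 25, 24, 23, 21, 19}
insert 32 → {36, 33, 32, 28, 27, 25, 24, 23, 21, 19}
pop-max → 36; now {33, 32, 28, 27, 25, 24, 23, 21, 19}
pop-max → 33; now {32, 28, 27, 25, 24, 23, 21, 19}
pop-max → 32; now {28, 27, 25, 24, 23, 21, 19}
insert 51 → {51, 28, 27, 25, 24, 23, 21, 19}
insert 39 → {51, 39, 28, 27, 25, 24, 23, 21, 19}
pop-max → 51; now {39, 28, 27, 25, 24, 23, 21, 19}
pop-max → 39; now {28, 27, 25, 24, 23, 21, 19}
pop-max → 28; now {27, 25, 24, 23, 21, 19}
pop-max → 27; now {25, 24, 23, 21, 19}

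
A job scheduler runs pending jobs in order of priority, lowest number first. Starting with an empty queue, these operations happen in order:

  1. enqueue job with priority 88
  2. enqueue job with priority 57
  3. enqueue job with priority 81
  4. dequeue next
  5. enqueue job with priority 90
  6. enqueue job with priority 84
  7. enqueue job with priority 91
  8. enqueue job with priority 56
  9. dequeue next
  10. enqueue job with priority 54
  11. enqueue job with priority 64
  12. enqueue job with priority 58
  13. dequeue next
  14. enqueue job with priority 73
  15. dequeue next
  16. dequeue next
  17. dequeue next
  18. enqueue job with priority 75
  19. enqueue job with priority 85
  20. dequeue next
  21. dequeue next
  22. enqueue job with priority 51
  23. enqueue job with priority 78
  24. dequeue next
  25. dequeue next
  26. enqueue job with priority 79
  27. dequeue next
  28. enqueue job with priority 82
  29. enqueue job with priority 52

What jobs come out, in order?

[57, 56, 54, 58, 64, 73, 75, 81, 51, 78, 79]

insert 88 → {88}
insert 57 → {57, 88}
insert 81 → {57, 81, 88}
dequeue next → 57; now {81, 88}
insert 90 → {81, 88, 90}
insert 84 → {81, 84, 88, 90}
insert 91 → {81, 84, 88, 90, 91}
insert 56 → {56, 81, 84, 88, 90, 91}
dequeue next → 56; now {81, 84, 88, 90, 91}
insert 54 → {54, 81, 84, 88, 90, 91}
insert 64 → {54, 64, 81, 84, 88, 90, 91}
insert 58 → {54, 58, 64, 81, 84, 88, 90, 91}
dequeue next → 54; now {58, 64, 81, 84, 88, 90, 91}
insert 73 → {58, 64, 73, 81, 84, 88, 90, 91}
dequeue next → 58; now {64, 73, 81, 84, 88, 90, 91}
dequeue next → 64; now {73, 81, 84, 88, 90, 91}
dequeue next → 73; now {81, 84, 88, 90, 91}
insert 75 → {75, 81, 84, 88, 90, 91}
insert 85 → {75, 81, 84, 85, 88, 90, 91}
dequeue next → 75; now {81, 84, 85, 88, 90, 91}
dequeue next → 81; now {84, 85, 88, 90, 91}
insert 51 → {51, 84, 85, 88, 90, 91}
insert 78 → {51, 78, 84, 85, 88, 90, 91}
dequeue next → 51; now {78, 84, 85, 88, 90, 91}
dequeue next → 78; now {84, 85, 88, 90, 91}
insert 79 → {79, 84, 85, 88, 90, 91}
dequeue next → 79; now {84, 85, 88, 90, 91}
insert 82 → {82, 84, 85, 88, 90, 91}
insert 52 → {52, 82, 84, 85, 88, 90, 91}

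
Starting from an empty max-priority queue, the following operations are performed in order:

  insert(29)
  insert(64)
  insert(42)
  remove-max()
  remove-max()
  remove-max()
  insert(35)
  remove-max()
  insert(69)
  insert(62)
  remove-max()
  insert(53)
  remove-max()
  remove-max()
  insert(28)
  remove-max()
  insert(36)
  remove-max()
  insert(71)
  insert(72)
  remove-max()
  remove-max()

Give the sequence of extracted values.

insert 29 → {29}
insert 64 → {64, 29}
insert 42 → {64, 42, 29}
remove-max → 64; now {42, 29}
remove-max → 42; now {29}
remove-max → 29; now {}
insert 35 → {35}
remove-max → 35; now {}
insert 69 → {69}
insert 62 → {69, 62}
remove-max → 69; now {62}
insert 53 → {62, 53}
remove-max → 62; now {53}
remove-max → 53; now {}
insert 28 → {28}
remove-max → 28; now {}
insert 36 → {36}
remove-max → 36; now {}
insert 71 → {71}
insert 72 → {72, 71}
remove-max → 72; now {71}
remove-max → 71; now {}

[64, 42, 29, 35, 69, 62, 53, 28, 36, 72, 71]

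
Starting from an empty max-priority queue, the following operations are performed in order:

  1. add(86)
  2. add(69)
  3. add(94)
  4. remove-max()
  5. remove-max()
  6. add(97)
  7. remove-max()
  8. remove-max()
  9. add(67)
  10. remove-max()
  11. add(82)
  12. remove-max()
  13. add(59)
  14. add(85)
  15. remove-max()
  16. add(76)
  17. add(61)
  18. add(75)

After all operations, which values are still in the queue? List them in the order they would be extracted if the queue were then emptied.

76, 75, 61, 59

insert 86 → {86}
insert 69 → {86, 69}
insert 94 → {94, 86, 69}
remove-max → 94; now {86, 69}
remove-max → 86; now {69}
insert 97 → {97, 69}
remove-max → 97; now {69}
remove-max → 69; now {}
insert 67 → {67}
remove-max → 67; now {}
insert 82 → {82}
remove-max → 82; now {}
insert 59 → {59}
insert 85 → {85, 59}
remove-max → 85; now {59}
insert 76 → {76, 59}
insert 61 → {76, 61, 59}
insert 75 → {76, 75, 61, 59}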